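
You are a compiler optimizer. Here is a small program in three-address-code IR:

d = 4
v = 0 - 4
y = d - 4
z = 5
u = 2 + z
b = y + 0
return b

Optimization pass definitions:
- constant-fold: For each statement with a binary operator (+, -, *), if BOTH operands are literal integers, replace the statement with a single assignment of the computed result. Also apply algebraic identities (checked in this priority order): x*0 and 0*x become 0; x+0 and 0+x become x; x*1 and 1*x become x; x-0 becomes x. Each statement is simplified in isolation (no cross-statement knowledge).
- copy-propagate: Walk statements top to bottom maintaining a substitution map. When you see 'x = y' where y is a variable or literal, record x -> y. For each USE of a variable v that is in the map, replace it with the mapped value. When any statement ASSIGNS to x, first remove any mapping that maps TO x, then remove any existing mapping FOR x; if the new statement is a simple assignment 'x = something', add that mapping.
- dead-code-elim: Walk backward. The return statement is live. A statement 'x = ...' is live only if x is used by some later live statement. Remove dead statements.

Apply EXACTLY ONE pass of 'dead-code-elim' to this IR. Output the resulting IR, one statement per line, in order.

Applying dead-code-elim statement-by-statement:
  [7] return b  -> KEEP (return); live=['b']
  [6] b = y + 0  -> KEEP; live=['y']
  [5] u = 2 + z  -> DEAD (u not live)
  [4] z = 5  -> DEAD (z not live)
  [3] y = d - 4  -> KEEP; live=['d']
  [2] v = 0 - 4  -> DEAD (v not live)
  [1] d = 4  -> KEEP; live=[]
Result (4 stmts):
  d = 4
  y = d - 4
  b = y + 0
  return b

Answer: d = 4
y = d - 4
b = y + 0
return b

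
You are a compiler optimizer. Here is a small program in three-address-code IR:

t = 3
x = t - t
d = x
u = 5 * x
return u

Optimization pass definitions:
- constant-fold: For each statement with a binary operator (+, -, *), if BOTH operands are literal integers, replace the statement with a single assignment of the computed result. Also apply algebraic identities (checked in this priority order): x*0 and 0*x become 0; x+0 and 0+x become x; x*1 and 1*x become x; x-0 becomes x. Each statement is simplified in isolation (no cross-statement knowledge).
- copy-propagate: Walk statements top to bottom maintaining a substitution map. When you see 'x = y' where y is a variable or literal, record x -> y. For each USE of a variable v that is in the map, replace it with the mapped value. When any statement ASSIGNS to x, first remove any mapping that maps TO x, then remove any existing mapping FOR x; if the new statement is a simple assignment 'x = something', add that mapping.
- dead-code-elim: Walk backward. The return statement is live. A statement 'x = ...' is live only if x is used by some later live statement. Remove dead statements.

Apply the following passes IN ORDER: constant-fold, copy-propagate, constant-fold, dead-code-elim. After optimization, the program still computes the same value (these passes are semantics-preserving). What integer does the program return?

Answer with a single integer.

Answer: 0

Derivation:
Initial IR:
  t = 3
  x = t - t
  d = x
  u = 5 * x
  return u
After constant-fold (5 stmts):
  t = 3
  x = t - t
  d = x
  u = 5 * x
  return u
After copy-propagate (5 stmts):
  t = 3
  x = 3 - 3
  d = x
  u = 5 * x
  return u
After constant-fold (5 stmts):
  t = 3
  x = 0
  d = x
  u = 5 * x
  return u
After dead-code-elim (3 stmts):
  x = 0
  u = 5 * x
  return u
Evaluate:
  t = 3  =>  t = 3
  x = t - t  =>  x = 0
  d = x  =>  d = 0
  u = 5 * x  =>  u = 0
  return u = 0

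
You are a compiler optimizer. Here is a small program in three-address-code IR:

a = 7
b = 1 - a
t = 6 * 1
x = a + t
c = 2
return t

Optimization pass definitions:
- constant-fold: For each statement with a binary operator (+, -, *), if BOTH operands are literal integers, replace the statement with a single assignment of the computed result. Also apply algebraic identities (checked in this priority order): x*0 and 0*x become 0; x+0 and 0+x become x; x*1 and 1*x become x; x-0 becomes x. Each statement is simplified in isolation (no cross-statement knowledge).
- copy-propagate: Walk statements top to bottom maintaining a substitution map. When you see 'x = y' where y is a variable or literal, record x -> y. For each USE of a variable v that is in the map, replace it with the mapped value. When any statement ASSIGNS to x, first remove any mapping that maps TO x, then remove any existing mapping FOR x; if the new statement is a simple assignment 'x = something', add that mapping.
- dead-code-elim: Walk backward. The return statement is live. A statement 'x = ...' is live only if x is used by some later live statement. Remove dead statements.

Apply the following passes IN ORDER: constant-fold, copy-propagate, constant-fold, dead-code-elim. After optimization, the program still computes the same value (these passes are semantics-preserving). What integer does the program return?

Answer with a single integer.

Answer: 6

Derivation:
Initial IR:
  a = 7
  b = 1 - a
  t = 6 * 1
  x = a + t
  c = 2
  return t
After constant-fold (6 stmts):
  a = 7
  b = 1 - a
  t = 6
  x = a + t
  c = 2
  return t
After copy-propagate (6 stmts):
  a = 7
  b = 1 - 7
  t = 6
  x = 7 + 6
  c = 2
  return 6
After constant-fold (6 stmts):
  a = 7
  b = -6
  t = 6
  x = 13
  c = 2
  return 6
After dead-code-elim (1 stmts):
  return 6
Evaluate:
  a = 7  =>  a = 7
  b = 1 - a  =>  b = -6
  t = 6 * 1  =>  t = 6
  x = a + t  =>  x = 13
  c = 2  =>  c = 2
  return t = 6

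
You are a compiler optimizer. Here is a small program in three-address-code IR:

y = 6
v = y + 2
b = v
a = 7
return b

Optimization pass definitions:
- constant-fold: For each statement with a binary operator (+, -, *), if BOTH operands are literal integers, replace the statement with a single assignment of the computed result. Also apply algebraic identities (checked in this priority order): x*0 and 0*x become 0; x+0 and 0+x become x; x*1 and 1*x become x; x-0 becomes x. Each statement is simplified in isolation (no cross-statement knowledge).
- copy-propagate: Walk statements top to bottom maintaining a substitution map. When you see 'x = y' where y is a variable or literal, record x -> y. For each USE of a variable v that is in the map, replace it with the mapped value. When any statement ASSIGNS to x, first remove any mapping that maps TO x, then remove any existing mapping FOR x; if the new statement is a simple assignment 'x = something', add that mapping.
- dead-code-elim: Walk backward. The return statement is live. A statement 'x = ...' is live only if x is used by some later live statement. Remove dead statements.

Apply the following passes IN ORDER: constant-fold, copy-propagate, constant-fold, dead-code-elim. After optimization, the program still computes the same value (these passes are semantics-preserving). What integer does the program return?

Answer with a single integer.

Initial IR:
  y = 6
  v = y + 2
  b = v
  a = 7
  return b
After constant-fold (5 stmts):
  y = 6
  v = y + 2
  b = v
  a = 7
  return b
After copy-propagate (5 stmts):
  y = 6
  v = 6 + 2
  b = v
  a = 7
  return v
After constant-fold (5 stmts):
  y = 6
  v = 8
  b = v
  a = 7
  return v
After dead-code-elim (2 stmts):
  v = 8
  return v
Evaluate:
  y = 6  =>  y = 6
  v = y + 2  =>  v = 8
  b = v  =>  b = 8
  a = 7  =>  a = 7
  return b = 8

Answer: 8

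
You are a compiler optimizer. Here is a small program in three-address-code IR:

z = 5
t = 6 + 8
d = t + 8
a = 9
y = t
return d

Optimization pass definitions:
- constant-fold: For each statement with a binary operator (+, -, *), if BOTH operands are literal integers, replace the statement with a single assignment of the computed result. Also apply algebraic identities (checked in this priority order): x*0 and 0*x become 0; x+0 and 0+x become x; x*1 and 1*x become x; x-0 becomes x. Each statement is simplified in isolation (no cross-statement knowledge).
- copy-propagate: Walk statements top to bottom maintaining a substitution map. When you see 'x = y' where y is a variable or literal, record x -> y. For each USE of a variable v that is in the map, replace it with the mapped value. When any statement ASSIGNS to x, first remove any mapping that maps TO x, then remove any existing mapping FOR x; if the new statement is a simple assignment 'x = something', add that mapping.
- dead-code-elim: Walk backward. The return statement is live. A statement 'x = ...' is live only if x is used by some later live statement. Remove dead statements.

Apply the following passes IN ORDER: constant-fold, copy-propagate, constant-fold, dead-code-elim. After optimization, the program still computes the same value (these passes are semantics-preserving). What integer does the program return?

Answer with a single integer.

Answer: 22

Derivation:
Initial IR:
  z = 5
  t = 6 + 8
  d = t + 8
  a = 9
  y = t
  return d
After constant-fold (6 stmts):
  z = 5
  t = 14
  d = t + 8
  a = 9
  y = t
  return d
After copy-propagate (6 stmts):
  z = 5
  t = 14
  d = 14 + 8
  a = 9
  y = 14
  return d
After constant-fold (6 stmts):
  z = 5
  t = 14
  d = 22
  a = 9
  y = 14
  return d
After dead-code-elim (2 stmts):
  d = 22
  return d
Evaluate:
  z = 5  =>  z = 5
  t = 6 + 8  =>  t = 14
  d = t + 8  =>  d = 22
  a = 9  =>  a = 9
  y = t  =>  y = 14
  return d = 22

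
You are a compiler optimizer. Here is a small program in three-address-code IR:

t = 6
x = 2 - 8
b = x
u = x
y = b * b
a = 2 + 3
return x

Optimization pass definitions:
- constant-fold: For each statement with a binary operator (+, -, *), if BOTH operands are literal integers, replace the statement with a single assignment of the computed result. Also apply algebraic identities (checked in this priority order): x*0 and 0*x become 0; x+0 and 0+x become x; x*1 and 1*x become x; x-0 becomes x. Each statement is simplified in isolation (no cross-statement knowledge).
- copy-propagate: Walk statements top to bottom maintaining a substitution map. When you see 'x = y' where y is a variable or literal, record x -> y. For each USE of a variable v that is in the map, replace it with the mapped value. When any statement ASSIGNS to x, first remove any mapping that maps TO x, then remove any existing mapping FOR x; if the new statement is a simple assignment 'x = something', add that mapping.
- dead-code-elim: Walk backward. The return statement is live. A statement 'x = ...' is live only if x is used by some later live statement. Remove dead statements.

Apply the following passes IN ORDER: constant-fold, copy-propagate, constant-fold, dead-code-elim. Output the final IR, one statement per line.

Answer: return -6

Derivation:
Initial IR:
  t = 6
  x = 2 - 8
  b = x
  u = x
  y = b * b
  a = 2 + 3
  return x
After constant-fold (7 stmts):
  t = 6
  x = -6
  b = x
  u = x
  y = b * b
  a = 5
  return x
After copy-propagate (7 stmts):
  t = 6
  x = -6
  b = -6
  u = -6
  y = -6 * -6
  a = 5
  return -6
After constant-fold (7 stmts):
  t = 6
  x = -6
  b = -6
  u = -6
  y = 36
  a = 5
  return -6
After dead-code-elim (1 stmts):
  return -6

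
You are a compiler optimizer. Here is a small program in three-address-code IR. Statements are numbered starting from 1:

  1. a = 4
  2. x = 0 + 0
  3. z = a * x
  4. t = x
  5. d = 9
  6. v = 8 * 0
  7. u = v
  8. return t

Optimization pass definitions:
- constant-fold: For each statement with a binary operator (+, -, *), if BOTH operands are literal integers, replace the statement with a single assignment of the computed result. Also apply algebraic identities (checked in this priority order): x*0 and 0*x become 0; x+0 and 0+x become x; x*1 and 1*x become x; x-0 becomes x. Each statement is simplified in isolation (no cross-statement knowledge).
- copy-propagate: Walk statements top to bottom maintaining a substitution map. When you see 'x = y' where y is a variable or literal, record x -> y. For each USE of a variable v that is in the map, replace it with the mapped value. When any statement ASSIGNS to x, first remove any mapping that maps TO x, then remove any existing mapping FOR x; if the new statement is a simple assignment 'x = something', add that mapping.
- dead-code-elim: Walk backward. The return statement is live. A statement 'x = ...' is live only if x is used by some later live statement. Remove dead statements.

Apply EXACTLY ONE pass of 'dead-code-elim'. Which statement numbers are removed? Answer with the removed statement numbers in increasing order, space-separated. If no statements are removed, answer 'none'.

Backward liveness scan:
Stmt 1 'a = 4': DEAD (a not in live set [])
Stmt 2 'x = 0 + 0': KEEP (x is live); live-in = []
Stmt 3 'z = a * x': DEAD (z not in live set ['x'])
Stmt 4 't = x': KEEP (t is live); live-in = ['x']
Stmt 5 'd = 9': DEAD (d not in live set ['t'])
Stmt 6 'v = 8 * 0': DEAD (v not in live set ['t'])
Stmt 7 'u = v': DEAD (u not in live set ['t'])
Stmt 8 'return t': KEEP (return); live-in = ['t']
Removed statement numbers: [1, 3, 5, 6, 7]
Surviving IR:
  x = 0 + 0
  t = x
  return t

Answer: 1 3 5 6 7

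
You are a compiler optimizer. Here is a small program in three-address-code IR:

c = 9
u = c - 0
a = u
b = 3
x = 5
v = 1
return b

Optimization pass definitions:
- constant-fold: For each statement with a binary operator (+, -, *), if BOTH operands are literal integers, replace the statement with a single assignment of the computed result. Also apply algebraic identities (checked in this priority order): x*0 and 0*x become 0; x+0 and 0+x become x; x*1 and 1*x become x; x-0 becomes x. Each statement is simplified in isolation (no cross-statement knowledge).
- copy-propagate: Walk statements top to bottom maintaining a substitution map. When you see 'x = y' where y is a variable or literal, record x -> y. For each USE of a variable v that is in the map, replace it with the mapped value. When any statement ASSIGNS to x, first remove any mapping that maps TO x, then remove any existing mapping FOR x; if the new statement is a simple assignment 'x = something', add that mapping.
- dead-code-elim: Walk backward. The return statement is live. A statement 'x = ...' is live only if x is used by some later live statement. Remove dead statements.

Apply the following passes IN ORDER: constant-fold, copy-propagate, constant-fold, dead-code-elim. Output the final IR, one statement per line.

Initial IR:
  c = 9
  u = c - 0
  a = u
  b = 3
  x = 5
  v = 1
  return b
After constant-fold (7 stmts):
  c = 9
  u = c
  a = u
  b = 3
  x = 5
  v = 1
  return b
After copy-propagate (7 stmts):
  c = 9
  u = 9
  a = 9
  b = 3
  x = 5
  v = 1
  return 3
After constant-fold (7 stmts):
  c = 9
  u = 9
  a = 9
  b = 3
  x = 5
  v = 1
  return 3
After dead-code-elim (1 stmts):
  return 3

Answer: return 3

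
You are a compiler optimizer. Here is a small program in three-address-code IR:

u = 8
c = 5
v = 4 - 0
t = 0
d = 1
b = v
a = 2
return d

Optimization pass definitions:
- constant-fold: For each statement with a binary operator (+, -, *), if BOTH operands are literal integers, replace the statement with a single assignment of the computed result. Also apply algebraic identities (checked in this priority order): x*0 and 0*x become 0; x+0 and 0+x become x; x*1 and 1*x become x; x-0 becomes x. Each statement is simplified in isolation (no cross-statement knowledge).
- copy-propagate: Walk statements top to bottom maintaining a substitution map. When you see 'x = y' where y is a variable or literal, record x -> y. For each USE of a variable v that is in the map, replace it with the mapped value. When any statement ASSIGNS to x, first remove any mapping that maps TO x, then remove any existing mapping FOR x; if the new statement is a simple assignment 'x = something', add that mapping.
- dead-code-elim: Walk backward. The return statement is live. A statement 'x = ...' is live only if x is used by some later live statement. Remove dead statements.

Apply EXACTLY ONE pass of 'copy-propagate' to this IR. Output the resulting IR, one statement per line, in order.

Applying copy-propagate statement-by-statement:
  [1] u = 8  (unchanged)
  [2] c = 5  (unchanged)
  [3] v = 4 - 0  (unchanged)
  [4] t = 0  (unchanged)
  [5] d = 1  (unchanged)
  [6] b = v  (unchanged)
  [7] a = 2  (unchanged)
  [8] return d  -> return 1
Result (8 stmts):
  u = 8
  c = 5
  v = 4 - 0
  t = 0
  d = 1
  b = v
  a = 2
  return 1

Answer: u = 8
c = 5
v = 4 - 0
t = 0
d = 1
b = v
a = 2
return 1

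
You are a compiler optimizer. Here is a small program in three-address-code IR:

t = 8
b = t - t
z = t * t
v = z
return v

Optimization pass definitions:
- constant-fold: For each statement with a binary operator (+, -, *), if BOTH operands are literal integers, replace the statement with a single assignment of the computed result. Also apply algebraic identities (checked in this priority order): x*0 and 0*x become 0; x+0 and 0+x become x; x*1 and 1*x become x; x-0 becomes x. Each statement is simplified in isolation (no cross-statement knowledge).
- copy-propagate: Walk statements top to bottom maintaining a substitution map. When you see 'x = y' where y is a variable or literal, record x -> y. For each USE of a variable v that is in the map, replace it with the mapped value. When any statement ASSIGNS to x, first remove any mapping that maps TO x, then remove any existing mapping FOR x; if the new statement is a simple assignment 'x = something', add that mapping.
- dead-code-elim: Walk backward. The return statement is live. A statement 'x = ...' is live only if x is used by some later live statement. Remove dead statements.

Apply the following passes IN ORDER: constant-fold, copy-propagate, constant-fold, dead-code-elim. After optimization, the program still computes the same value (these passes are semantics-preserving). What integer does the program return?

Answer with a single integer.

Initial IR:
  t = 8
  b = t - t
  z = t * t
  v = z
  return v
After constant-fold (5 stmts):
  t = 8
  b = t - t
  z = t * t
  v = z
  return v
After copy-propagate (5 stmts):
  t = 8
  b = 8 - 8
  z = 8 * 8
  v = z
  return z
After constant-fold (5 stmts):
  t = 8
  b = 0
  z = 64
  v = z
  return z
After dead-code-elim (2 stmts):
  z = 64
  return z
Evaluate:
  t = 8  =>  t = 8
  b = t - t  =>  b = 0
  z = t * t  =>  z = 64
  v = z  =>  v = 64
  return v = 64

Answer: 64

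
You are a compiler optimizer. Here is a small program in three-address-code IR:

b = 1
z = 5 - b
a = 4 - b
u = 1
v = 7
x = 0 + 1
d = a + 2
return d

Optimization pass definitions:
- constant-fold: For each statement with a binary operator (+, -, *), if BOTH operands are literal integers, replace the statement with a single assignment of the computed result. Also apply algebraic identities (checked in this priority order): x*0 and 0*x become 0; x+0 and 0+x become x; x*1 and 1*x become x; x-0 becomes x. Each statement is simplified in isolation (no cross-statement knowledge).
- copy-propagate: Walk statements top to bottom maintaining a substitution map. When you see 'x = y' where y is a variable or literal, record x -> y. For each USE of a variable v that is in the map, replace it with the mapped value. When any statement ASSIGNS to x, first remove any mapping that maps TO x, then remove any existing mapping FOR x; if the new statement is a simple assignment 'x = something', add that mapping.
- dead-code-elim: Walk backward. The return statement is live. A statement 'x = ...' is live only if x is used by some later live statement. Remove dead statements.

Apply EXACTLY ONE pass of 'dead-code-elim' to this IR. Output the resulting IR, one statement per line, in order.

Answer: b = 1
a = 4 - b
d = a + 2
return d

Derivation:
Applying dead-code-elim statement-by-statement:
  [8] return d  -> KEEP (return); live=['d']
  [7] d = a + 2  -> KEEP; live=['a']
  [6] x = 0 + 1  -> DEAD (x not live)
  [5] v = 7  -> DEAD (v not live)
  [4] u = 1  -> DEAD (u not live)
  [3] a = 4 - b  -> KEEP; live=['b']
  [2] z = 5 - b  -> DEAD (z not live)
  [1] b = 1  -> KEEP; live=[]
Result (4 stmts):
  b = 1
  a = 4 - b
  d = a + 2
  return d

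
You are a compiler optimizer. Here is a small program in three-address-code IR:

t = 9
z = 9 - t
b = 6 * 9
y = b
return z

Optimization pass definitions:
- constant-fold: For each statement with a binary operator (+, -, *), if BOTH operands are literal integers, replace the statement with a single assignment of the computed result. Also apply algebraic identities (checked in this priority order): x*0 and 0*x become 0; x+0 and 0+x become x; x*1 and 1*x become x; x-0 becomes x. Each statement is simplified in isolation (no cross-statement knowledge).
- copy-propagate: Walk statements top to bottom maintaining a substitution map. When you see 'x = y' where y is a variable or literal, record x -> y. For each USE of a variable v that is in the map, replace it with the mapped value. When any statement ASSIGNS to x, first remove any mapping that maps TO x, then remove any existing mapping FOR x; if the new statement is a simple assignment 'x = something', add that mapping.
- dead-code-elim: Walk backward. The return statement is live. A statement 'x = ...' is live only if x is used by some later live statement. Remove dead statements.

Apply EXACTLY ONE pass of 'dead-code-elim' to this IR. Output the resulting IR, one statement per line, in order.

Applying dead-code-elim statement-by-statement:
  [5] return z  -> KEEP (return); live=['z']
  [4] y = b  -> DEAD (y not live)
  [3] b = 6 * 9  -> DEAD (b not live)
  [2] z = 9 - t  -> KEEP; live=['t']
  [1] t = 9  -> KEEP; live=[]
Result (3 stmts):
  t = 9
  z = 9 - t
  return z

Answer: t = 9
z = 9 - t
return z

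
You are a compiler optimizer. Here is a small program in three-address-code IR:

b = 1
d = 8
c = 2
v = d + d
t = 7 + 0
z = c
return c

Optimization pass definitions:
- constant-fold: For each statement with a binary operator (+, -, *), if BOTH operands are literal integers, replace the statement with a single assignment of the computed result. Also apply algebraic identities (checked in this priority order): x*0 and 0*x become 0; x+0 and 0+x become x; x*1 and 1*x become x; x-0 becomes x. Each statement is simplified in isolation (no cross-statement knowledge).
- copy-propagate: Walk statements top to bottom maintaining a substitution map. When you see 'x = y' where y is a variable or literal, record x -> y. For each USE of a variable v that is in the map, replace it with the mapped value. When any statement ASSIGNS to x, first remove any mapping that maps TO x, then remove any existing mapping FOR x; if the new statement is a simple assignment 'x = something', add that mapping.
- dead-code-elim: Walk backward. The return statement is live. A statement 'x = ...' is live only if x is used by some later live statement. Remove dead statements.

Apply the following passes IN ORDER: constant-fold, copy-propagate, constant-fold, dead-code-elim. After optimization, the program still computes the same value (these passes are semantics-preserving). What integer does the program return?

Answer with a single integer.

Answer: 2

Derivation:
Initial IR:
  b = 1
  d = 8
  c = 2
  v = d + d
  t = 7 + 0
  z = c
  return c
After constant-fold (7 stmts):
  b = 1
  d = 8
  c = 2
  v = d + d
  t = 7
  z = c
  return c
After copy-propagate (7 stmts):
  b = 1
  d = 8
  c = 2
  v = 8 + 8
  t = 7
  z = 2
  return 2
After constant-fold (7 stmts):
  b = 1
  d = 8
  c = 2
  v = 16
  t = 7
  z = 2
  return 2
After dead-code-elim (1 stmts):
  return 2
Evaluate:
  b = 1  =>  b = 1
  d = 8  =>  d = 8
  c = 2  =>  c = 2
  v = d + d  =>  v = 16
  t = 7 + 0  =>  t = 7
  z = c  =>  z = 2
  return c = 2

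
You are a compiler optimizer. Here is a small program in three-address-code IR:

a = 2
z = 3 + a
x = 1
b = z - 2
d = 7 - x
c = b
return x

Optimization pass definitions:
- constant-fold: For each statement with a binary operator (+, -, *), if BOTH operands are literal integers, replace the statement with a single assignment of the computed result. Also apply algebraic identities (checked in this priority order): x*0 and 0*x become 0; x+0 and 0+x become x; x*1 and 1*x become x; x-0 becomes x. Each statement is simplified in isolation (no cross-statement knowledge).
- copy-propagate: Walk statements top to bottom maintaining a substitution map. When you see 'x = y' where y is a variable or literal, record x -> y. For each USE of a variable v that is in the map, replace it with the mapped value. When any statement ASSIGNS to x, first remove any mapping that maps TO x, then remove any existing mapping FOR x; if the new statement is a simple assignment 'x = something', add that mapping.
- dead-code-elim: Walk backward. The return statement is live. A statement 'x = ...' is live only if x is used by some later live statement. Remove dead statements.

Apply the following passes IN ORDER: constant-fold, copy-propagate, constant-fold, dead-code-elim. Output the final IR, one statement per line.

Answer: return 1

Derivation:
Initial IR:
  a = 2
  z = 3 + a
  x = 1
  b = z - 2
  d = 7 - x
  c = b
  return x
After constant-fold (7 stmts):
  a = 2
  z = 3 + a
  x = 1
  b = z - 2
  d = 7 - x
  c = b
  return x
After copy-propagate (7 stmts):
  a = 2
  z = 3 + 2
  x = 1
  b = z - 2
  d = 7 - 1
  c = b
  return 1
After constant-fold (7 stmts):
  a = 2
  z = 5
  x = 1
  b = z - 2
  d = 6
  c = b
  return 1
After dead-code-elim (1 stmts):
  return 1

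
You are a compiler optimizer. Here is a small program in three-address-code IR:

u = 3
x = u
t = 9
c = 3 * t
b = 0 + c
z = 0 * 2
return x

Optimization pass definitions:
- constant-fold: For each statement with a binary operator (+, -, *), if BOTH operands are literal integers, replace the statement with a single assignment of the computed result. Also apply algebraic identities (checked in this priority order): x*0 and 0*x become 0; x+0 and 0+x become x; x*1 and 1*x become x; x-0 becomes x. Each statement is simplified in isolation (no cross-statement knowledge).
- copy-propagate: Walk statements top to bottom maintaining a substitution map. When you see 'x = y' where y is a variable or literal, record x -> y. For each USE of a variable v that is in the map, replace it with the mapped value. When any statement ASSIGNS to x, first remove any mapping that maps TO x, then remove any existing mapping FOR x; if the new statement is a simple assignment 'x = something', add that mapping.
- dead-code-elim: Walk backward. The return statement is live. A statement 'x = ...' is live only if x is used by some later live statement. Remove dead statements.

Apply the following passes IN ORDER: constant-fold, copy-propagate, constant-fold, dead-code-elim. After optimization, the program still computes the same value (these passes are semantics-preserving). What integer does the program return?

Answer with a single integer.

Initial IR:
  u = 3
  x = u
  t = 9
  c = 3 * t
  b = 0 + c
  z = 0 * 2
  return x
After constant-fold (7 stmts):
  u = 3
  x = u
  t = 9
  c = 3 * t
  b = c
  z = 0
  return x
After copy-propagate (7 stmts):
  u = 3
  x = 3
  t = 9
  c = 3 * 9
  b = c
  z = 0
  return 3
After constant-fold (7 stmts):
  u = 3
  x = 3
  t = 9
  c = 27
  b = c
  z = 0
  return 3
After dead-code-elim (1 stmts):
  return 3
Evaluate:
  u = 3  =>  u = 3
  x = u  =>  x = 3
  t = 9  =>  t = 9
  c = 3 * t  =>  c = 27
  b = 0 + c  =>  b = 27
  z = 0 * 2  =>  z = 0
  return x = 3

Answer: 3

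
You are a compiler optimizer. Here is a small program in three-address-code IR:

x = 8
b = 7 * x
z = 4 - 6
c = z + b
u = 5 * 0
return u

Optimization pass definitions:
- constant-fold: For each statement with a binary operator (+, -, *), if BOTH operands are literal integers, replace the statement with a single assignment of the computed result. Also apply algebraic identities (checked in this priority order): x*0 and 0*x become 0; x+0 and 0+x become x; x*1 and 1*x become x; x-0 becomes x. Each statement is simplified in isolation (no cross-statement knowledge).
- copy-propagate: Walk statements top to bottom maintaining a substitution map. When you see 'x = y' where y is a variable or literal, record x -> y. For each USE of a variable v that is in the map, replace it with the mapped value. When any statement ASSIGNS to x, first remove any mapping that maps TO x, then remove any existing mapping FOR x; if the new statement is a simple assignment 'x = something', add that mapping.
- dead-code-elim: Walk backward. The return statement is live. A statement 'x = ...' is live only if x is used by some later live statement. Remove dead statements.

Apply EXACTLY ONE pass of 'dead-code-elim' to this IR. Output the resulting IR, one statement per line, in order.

Applying dead-code-elim statement-by-statement:
  [6] return u  -> KEEP (return); live=['u']
  [5] u = 5 * 0  -> KEEP; live=[]
  [4] c = z + b  -> DEAD (c not live)
  [3] z = 4 - 6  -> DEAD (z not live)
  [2] b = 7 * x  -> DEAD (b not live)
  [1] x = 8  -> DEAD (x not live)
Result (2 stmts):
  u = 5 * 0
  return u

Answer: u = 5 * 0
return u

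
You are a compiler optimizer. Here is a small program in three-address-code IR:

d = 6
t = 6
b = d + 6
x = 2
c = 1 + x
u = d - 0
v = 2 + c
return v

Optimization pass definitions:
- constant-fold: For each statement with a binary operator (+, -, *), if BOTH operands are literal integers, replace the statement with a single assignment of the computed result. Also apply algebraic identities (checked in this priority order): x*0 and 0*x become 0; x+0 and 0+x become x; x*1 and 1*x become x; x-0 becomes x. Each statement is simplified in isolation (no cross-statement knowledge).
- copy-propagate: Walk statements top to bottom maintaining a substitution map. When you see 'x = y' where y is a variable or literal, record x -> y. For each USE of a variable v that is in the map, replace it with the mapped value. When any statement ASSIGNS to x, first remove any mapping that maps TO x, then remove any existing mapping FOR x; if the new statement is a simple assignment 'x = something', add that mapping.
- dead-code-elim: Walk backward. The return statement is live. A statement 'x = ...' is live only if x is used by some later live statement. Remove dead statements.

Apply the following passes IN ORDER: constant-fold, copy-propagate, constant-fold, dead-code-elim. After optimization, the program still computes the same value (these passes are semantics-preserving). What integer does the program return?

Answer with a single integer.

Initial IR:
  d = 6
  t = 6
  b = d + 6
  x = 2
  c = 1 + x
  u = d - 0
  v = 2 + c
  return v
After constant-fold (8 stmts):
  d = 6
  t = 6
  b = d + 6
  x = 2
  c = 1 + x
  u = d
  v = 2 + c
  return v
After copy-propagate (8 stmts):
  d = 6
  t = 6
  b = 6 + 6
  x = 2
  c = 1 + 2
  u = 6
  v = 2 + c
  return v
After constant-fold (8 stmts):
  d = 6
  t = 6
  b = 12
  x = 2
  c = 3
  u = 6
  v = 2 + c
  return v
After dead-code-elim (3 stmts):
  c = 3
  v = 2 + c
  return v
Evaluate:
  d = 6  =>  d = 6
  t = 6  =>  t = 6
  b = d + 6  =>  b = 12
  x = 2  =>  x = 2
  c = 1 + x  =>  c = 3
  u = d - 0  =>  u = 6
  v = 2 + c  =>  v = 5
  return v = 5

Answer: 5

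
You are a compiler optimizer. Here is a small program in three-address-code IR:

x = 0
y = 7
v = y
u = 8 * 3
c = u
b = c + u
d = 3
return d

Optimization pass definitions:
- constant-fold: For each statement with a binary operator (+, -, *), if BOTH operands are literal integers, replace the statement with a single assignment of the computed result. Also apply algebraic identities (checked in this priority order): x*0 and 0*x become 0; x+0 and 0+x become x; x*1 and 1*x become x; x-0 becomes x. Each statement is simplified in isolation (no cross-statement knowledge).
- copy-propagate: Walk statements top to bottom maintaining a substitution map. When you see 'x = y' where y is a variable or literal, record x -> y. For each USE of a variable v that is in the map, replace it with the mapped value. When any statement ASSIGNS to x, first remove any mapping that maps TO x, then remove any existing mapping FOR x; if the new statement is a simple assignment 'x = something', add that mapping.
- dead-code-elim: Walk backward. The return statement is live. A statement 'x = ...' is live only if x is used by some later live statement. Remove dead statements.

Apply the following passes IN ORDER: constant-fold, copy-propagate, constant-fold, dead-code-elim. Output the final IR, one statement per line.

Answer: return 3

Derivation:
Initial IR:
  x = 0
  y = 7
  v = y
  u = 8 * 3
  c = u
  b = c + u
  d = 3
  return d
After constant-fold (8 stmts):
  x = 0
  y = 7
  v = y
  u = 24
  c = u
  b = c + u
  d = 3
  return d
After copy-propagate (8 stmts):
  x = 0
  y = 7
  v = 7
  u = 24
  c = 24
  b = 24 + 24
  d = 3
  return 3
After constant-fold (8 stmts):
  x = 0
  y = 7
  v = 7
  u = 24
  c = 24
  b = 48
  d = 3
  return 3
After dead-code-elim (1 stmts):
  return 3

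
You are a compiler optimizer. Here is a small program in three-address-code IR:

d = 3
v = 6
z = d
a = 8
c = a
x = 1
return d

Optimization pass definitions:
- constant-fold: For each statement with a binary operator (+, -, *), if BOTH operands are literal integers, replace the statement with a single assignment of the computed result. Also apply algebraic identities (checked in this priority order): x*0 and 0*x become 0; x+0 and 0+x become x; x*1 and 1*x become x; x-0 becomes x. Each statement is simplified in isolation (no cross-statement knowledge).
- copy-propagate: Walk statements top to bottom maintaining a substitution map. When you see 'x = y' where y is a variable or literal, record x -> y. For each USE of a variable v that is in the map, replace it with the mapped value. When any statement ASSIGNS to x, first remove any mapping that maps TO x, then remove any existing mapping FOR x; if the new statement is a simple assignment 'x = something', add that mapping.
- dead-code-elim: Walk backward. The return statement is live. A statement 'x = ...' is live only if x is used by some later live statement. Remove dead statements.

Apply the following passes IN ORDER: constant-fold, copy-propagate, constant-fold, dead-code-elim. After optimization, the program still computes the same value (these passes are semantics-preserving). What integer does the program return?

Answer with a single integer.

Initial IR:
  d = 3
  v = 6
  z = d
  a = 8
  c = a
  x = 1
  return d
After constant-fold (7 stmts):
  d = 3
  v = 6
  z = d
  a = 8
  c = a
  x = 1
  return d
After copy-propagate (7 stmts):
  d = 3
  v = 6
  z = 3
  a = 8
  c = 8
  x = 1
  return 3
After constant-fold (7 stmts):
  d = 3
  v = 6
  z = 3
  a = 8
  c = 8
  x = 1
  return 3
After dead-code-elim (1 stmts):
  return 3
Evaluate:
  d = 3  =>  d = 3
  v = 6  =>  v = 6
  z = d  =>  z = 3
  a = 8  =>  a = 8
  c = a  =>  c = 8
  x = 1  =>  x = 1
  return d = 3

Answer: 3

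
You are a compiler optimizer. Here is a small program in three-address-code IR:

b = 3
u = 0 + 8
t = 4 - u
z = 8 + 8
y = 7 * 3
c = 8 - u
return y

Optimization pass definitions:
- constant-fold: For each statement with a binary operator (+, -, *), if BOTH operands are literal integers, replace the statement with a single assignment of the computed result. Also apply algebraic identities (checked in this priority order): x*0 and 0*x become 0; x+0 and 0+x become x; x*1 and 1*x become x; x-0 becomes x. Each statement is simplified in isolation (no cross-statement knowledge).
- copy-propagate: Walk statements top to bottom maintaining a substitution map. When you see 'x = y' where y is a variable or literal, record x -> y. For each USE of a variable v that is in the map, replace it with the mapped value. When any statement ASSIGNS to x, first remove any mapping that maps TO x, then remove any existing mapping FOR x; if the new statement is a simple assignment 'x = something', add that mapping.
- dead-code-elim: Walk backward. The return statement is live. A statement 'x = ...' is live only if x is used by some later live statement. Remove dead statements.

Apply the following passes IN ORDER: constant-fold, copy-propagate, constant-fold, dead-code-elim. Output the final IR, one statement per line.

Answer: return 21

Derivation:
Initial IR:
  b = 3
  u = 0 + 8
  t = 4 - u
  z = 8 + 8
  y = 7 * 3
  c = 8 - u
  return y
After constant-fold (7 stmts):
  b = 3
  u = 8
  t = 4 - u
  z = 16
  y = 21
  c = 8 - u
  return y
After copy-propagate (7 stmts):
  b = 3
  u = 8
  t = 4 - 8
  z = 16
  y = 21
  c = 8 - 8
  return 21
After constant-fold (7 stmts):
  b = 3
  u = 8
  t = -4
  z = 16
  y = 21
  c = 0
  return 21
After dead-code-elim (1 stmts):
  return 21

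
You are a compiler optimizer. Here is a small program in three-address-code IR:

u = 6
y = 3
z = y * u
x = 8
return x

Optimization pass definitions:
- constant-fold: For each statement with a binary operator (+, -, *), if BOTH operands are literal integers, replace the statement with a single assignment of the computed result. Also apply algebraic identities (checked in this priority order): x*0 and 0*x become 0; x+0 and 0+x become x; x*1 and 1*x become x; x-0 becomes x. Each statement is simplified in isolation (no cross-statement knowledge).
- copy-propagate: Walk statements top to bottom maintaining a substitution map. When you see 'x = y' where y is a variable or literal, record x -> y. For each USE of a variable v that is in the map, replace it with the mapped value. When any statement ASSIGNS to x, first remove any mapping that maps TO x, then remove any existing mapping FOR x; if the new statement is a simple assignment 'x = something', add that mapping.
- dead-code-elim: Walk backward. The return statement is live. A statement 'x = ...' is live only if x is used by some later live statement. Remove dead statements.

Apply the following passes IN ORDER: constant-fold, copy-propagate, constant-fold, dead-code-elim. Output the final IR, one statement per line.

Answer: return 8

Derivation:
Initial IR:
  u = 6
  y = 3
  z = y * u
  x = 8
  return x
After constant-fold (5 stmts):
  u = 6
  y = 3
  z = y * u
  x = 8
  return x
After copy-propagate (5 stmts):
  u = 6
  y = 3
  z = 3 * 6
  x = 8
  return 8
After constant-fold (5 stmts):
  u = 6
  y = 3
  z = 18
  x = 8
  return 8
After dead-code-elim (1 stmts):
  return 8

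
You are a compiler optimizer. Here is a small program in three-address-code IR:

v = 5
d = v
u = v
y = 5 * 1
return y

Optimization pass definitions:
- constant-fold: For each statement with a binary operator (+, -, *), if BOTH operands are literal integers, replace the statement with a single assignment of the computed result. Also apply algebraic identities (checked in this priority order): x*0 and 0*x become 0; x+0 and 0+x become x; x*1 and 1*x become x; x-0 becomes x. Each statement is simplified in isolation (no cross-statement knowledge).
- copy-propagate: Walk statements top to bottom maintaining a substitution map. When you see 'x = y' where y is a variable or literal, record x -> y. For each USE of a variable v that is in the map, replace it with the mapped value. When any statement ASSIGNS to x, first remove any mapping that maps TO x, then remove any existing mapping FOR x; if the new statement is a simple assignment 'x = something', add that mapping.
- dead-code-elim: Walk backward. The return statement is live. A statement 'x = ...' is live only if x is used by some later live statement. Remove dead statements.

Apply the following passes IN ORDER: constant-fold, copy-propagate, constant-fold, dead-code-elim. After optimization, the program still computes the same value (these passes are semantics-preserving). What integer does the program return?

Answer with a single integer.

Initial IR:
  v = 5
  d = v
  u = v
  y = 5 * 1
  return y
After constant-fold (5 stmts):
  v = 5
  d = v
  u = v
  y = 5
  return y
After copy-propagate (5 stmts):
  v = 5
  d = 5
  u = 5
  y = 5
  return 5
After constant-fold (5 stmts):
  v = 5
  d = 5
  u = 5
  y = 5
  return 5
After dead-code-elim (1 stmts):
  return 5
Evaluate:
  v = 5  =>  v = 5
  d = v  =>  d = 5
  u = v  =>  u = 5
  y = 5 * 1  =>  y = 5
  return y = 5

Answer: 5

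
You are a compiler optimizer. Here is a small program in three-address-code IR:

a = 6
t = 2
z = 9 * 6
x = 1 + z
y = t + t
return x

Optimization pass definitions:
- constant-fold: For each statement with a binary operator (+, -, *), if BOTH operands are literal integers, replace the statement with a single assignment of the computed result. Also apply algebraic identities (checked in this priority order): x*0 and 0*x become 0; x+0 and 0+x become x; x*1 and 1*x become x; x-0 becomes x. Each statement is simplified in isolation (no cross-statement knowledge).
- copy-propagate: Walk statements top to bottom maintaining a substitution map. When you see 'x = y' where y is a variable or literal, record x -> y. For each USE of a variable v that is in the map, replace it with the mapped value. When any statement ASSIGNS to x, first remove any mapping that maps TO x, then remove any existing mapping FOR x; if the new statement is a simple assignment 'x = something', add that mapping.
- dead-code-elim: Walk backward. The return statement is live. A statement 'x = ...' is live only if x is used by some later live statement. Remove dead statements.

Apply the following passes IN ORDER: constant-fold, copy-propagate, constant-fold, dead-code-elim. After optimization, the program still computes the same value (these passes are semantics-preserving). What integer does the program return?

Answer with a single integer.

Answer: 55

Derivation:
Initial IR:
  a = 6
  t = 2
  z = 9 * 6
  x = 1 + z
  y = t + t
  return x
After constant-fold (6 stmts):
  a = 6
  t = 2
  z = 54
  x = 1 + z
  y = t + t
  return x
After copy-propagate (6 stmts):
  a = 6
  t = 2
  z = 54
  x = 1 + 54
  y = 2 + 2
  return x
After constant-fold (6 stmts):
  a = 6
  t = 2
  z = 54
  x = 55
  y = 4
  return x
After dead-code-elim (2 stmts):
  x = 55
  return x
Evaluate:
  a = 6  =>  a = 6
  t = 2  =>  t = 2
  z = 9 * 6  =>  z = 54
  x = 1 + z  =>  x = 55
  y = t + t  =>  y = 4
  return x = 55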